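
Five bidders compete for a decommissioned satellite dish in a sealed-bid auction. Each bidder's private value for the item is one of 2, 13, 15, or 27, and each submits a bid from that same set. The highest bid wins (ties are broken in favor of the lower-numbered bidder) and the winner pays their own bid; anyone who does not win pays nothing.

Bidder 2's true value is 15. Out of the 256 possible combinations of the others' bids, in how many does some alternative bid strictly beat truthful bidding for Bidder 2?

8

Others bid (2, 2, 2, 2): truth gives 0; bid 13 gives 2 > 0. Violating.
Others bid (2, 2, 2, 13): truth gives 0; bid 13 gives 2 > 0. Violating.
Others bid (2, 2, 13, 2): truth gives 0; bid 13 gives 2 > 0. Violating.
Others bid (2, 2, 13, 13): truth gives 0; bid 13 gives 2 > 0. Violating.
Others bid (2, 2, 2, 15): truth gives 0; no alternative beats it.
Others bid (2, 2, 2, 27): truth gives 0; no alternative beats it.
(Checking all 256 profiles: 8 have a profitable deviation, 248 do not.)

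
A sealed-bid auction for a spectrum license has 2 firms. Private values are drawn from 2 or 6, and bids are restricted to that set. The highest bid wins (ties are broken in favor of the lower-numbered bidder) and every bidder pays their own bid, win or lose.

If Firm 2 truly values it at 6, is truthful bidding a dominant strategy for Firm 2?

Consider the case where Firm 1 bids 6.
Truthful bid 6: loses but pays 6, utility -6.
Bid 2 instead: loses but pays 2, utility -2.
Since -2 > -6, bidding 2 is strictly better here, so truthful bidding is not dominant.

No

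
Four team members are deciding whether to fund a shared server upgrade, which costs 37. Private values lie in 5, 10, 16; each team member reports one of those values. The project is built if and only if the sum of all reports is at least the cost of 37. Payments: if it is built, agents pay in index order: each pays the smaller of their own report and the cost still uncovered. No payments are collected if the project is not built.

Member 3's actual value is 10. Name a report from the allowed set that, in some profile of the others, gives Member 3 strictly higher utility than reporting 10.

5

Suppose Member 1 reports 5, Member 2 reports 16 and Member 4 reports 16.
Report 10: project built, pays 10, utility 10 - 10 = 0.
Report 5: project built, pays 5, utility 10 - 5 = 5.
So reporting 5 beats truth here (5 > 0).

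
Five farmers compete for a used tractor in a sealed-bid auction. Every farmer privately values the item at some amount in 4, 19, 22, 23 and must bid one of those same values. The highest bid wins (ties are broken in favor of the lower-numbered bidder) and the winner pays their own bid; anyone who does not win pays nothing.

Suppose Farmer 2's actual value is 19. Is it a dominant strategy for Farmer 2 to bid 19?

Check each profile of the others' bids and compare truth against every alternative bid.
Others bid (4, 4, 4, 4): truth gives 0, best alternative gives 0.
Others bid (4, 4, 4, 19): truth gives 0, best alternative gives 0.
Others bid (4, 4, 4, 22): truth gives 0, best alternative gives 0.
Others bid (4, 4, 4, 23): truth gives 0, best alternative gives 0.
Others bid (4, 4, 19, 4): truth gives 0, best alternative gives 0.
Others bid (4, 4, 19, 19): truth gives 0, best alternative gives 0.
(Remaining 250 profiles checked similarly; truth is weakly best in each.)
In every case the truthful bid is at least as good as any alternative, so it is a dominant strategy.

Yes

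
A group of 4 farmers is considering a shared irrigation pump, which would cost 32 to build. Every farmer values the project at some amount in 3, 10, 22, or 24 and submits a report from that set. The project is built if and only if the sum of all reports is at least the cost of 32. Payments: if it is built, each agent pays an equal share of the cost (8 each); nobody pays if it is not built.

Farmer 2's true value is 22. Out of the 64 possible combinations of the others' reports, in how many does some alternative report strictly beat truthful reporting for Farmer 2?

1

Others report (3, 3, 3): truth gives 0; report 24 gives 14 > 0. Violating.
Others report (3, 3, 10): truth gives 14; no alternative beats it.
Others report (3, 3, 22): truth gives 14; no alternative beats it.
(Checking all 64 profiles: 1 has a profitable deviation, 63 do not.)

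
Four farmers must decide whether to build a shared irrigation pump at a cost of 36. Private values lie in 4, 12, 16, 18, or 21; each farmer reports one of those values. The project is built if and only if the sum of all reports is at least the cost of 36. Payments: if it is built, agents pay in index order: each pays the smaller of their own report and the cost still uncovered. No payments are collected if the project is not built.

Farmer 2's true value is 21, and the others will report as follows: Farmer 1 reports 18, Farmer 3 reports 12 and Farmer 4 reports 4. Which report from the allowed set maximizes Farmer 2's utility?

Report 4: project built, pays 4, utility 21 - 4 = 17.
Report 12: project built, pays 12, utility 21 - 12 = 9.
Report 16: project built, pays 16, utility 21 - 16 = 5.
Report 18: project built, pays 18, utility 21 - 18 = 3.
Report 21: project built, pays 18, utility 21 - 18 = 3.
The best choice is 4 with utility 17.

4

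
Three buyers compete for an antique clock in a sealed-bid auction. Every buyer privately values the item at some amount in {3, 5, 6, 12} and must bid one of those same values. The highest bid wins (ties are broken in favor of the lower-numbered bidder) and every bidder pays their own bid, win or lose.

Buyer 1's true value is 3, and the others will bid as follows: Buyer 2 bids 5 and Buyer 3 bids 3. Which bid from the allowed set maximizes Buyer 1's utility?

5

Bid 3: loses but pays 3, utility -3.
Bid 5: wins, pays 5, utility 3 - 5 = -2.
Bid 6: wins, pays 6, utility 3 - 6 = -3.
Bid 12: wins, pays 12, utility 3 - 12 = -9.
The best choice is 5 with utility -2.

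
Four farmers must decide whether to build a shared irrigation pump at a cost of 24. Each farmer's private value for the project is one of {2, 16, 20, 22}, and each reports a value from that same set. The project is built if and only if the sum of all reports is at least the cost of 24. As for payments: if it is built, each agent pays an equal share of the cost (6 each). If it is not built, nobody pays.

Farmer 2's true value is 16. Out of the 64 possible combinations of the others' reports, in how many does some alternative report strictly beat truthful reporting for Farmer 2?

1

Others report (2, 2, 2): truth gives 0; report 20 gives 10 > 0. Violating.
Others report (2, 2, 16): truth gives 10; no alternative beats it.
Others report (2, 2, 20): truth gives 10; no alternative beats it.
(Checking all 64 profiles: 1 has a profitable deviation, 63 do not.)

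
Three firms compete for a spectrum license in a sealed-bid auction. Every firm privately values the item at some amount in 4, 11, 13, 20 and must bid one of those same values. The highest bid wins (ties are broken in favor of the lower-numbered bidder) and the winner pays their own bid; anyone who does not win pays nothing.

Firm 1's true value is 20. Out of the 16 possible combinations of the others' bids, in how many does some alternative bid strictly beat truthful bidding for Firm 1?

9

Others bid (4, 4): truth gives 0; bid 4 gives 16 > 0. Violating.
Others bid (4, 11): truth gives 0; bid 11 gives 9 > 0. Violating.
Others bid (4, 13): truth gives 0; bid 13 gives 7 > 0. Violating.
Others bid (11, 4): truth gives 0; bid 11 gives 9 > 0. Violating.
Others bid (4, 20): truth gives 0; no alternative beats it.
Others bid (11, 20): truth gives 0; no alternative beats it.
(Checking all 16 profiles: 9 have a profitable deviation, 7 do not.)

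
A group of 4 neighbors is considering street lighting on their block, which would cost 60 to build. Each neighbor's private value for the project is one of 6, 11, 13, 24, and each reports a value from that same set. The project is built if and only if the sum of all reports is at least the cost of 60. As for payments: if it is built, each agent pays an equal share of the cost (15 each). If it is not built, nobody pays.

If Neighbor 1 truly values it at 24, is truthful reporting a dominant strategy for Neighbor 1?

Yes

Check each profile of the others' reports and compare truth against every alternative report.
Others report (6, 6, 24): truth gives 9, best alternative gives 0.
Others report (6, 11, 24): truth gives 9, best alternative gives 0.
Others report (6, 13, 24): truth gives 9, best alternative gives 0.
Others report (6, 24, 6): truth gives 9, best alternative gives 0.
Others report (6, 24, 11): truth gives 9, best alternative gives 0.
Others report (6, 24, 13): truth gives 9, best alternative gives 0.
(Remaining 58 profiles checked similarly; truth is weakly best in each.)
In every case the truthful report is at least as good as any alternative, so it is a dominant strategy.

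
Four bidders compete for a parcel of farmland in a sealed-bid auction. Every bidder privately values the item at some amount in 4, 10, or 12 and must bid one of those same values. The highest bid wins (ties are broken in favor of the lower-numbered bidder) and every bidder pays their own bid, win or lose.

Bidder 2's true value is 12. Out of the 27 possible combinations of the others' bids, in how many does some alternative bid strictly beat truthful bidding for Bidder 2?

Others bid (4, 4, 4): truth gives 0; bid 10 gives 2 > 0. Violating.
Others bid (4, 4, 10): truth gives 0; bid 10 gives 2 > 0. Violating.
Others bid (4, 10, 4): truth gives 0; bid 10 gives 2 > 0. Violating.
Others bid (4, 10, 10): truth gives 0; bid 10 gives 2 > 0. Violating.
Others bid (4, 4, 12): truth gives 0; no alternative beats it.
Others bid (4, 10, 12): truth gives 0; no alternative beats it.
(Checking all 27 profiles: 13 have a profitable deviation, 14 do not.)

13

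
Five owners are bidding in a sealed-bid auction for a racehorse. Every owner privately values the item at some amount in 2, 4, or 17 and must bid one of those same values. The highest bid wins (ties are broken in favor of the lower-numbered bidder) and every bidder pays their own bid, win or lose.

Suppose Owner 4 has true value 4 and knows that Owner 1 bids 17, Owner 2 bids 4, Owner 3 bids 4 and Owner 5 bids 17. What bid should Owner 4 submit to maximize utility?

Bid 2: loses but pays 2, utility -2.
Bid 4: loses but pays 4, utility -4.
Bid 17: loses but pays 17, utility -17.
The best choice is 2 with utility -2.

2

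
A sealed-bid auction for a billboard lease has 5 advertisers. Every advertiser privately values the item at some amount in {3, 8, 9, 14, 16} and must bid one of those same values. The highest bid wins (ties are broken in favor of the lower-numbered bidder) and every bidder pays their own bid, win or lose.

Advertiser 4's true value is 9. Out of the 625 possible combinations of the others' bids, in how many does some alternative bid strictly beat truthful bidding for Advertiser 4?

603

Others bid (3, 3, 3, 3): truth gives 0; bid 8 gives 1 > 0. Violating.
Others bid (3, 3, 3, 8): truth gives 0; bid 8 gives 1 > 0. Violating.
Others bid (3, 3, 3, 14): truth gives -9; bid 3 gives -3 > -9. Violating.
Others bid (3, 3, 3, 16): truth gives -9; bid 3 gives -3 > -9. Violating.
Others bid (3, 3, 3, 9): truth gives 0; no alternative beats it.
Others bid (3, 3, 8, 3): truth gives 0; no alternative beats it.
(Checking all 625 profiles: 603 have a profitable deviation, 22 do not.)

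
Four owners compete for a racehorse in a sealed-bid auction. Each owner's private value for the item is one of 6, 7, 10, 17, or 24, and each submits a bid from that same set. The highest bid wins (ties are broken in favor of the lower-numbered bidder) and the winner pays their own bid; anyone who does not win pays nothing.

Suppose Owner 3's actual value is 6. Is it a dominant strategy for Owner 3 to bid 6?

Yes

Check each profile of the others' bids and compare truth against every alternative bid.
Others bid (6, 6, 6): truth gives 0, best alternative gives -1.
Others bid (6, 6, 7): truth gives 0, best alternative gives -1.
Others bid (6, 6, 10): truth gives 0, best alternative gives 0.
Others bid (6, 6, 17): truth gives 0, best alternative gives 0.
Others bid (6, 6, 24): truth gives 0, best alternative gives 0.
Others bid (6, 7, 6): truth gives 0, best alternative gives 0.
(Remaining 119 profiles checked similarly; truth is weakly best in each.)
In every case the truthful bid is at least as good as any alternative, so it is a dominant strategy.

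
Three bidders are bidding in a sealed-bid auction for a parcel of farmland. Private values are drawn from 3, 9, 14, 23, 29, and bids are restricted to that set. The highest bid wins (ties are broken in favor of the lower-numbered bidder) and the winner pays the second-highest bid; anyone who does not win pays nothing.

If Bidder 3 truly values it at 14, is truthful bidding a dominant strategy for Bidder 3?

Check each profile of the others' bids and compare truth against every alternative bid.
Others bid (3, 3): truth gives 11, best alternative gives 11.
Others bid (3, 9): truth gives 5, best alternative gives 5.
Others bid (9, 3): truth gives 5, best alternative gives 5.
Others bid (9, 9): truth gives 5, best alternative gives 5.
Others bid (3, 14): truth gives 0, best alternative gives 0.
Others bid (3, 23): truth gives 0, best alternative gives 0.
(Remaining 19 profiles checked similarly; truth is weakly best in each.)
In every case the truthful bid is at least as good as any alternative, so it is a dominant strategy.

Yes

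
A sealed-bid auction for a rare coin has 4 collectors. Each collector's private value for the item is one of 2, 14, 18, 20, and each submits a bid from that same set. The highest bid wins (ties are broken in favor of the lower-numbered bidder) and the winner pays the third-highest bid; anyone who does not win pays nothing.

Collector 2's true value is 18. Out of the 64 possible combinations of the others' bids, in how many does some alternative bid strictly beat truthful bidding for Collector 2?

12

Others bid (2, 2, 20): truth gives 0; bid 20 gives 16 > 0. Violating.
Others bid (2, 14, 20): truth gives 0; bid 20 gives 4 > 0. Violating.
Others bid (2, 20, 2): truth gives 0; bid 20 gives 16 > 0. Violating.
Others bid (2, 20, 14): truth gives 0; bid 20 gives 4 > 0. Violating.
Others bid (2, 2, 2): truth gives 16; no alternative beats it.
Others bid (2, 2, 14): truth gives 16; no alternative beats it.
(Checking all 64 profiles: 12 have a profitable deviation, 52 do not.)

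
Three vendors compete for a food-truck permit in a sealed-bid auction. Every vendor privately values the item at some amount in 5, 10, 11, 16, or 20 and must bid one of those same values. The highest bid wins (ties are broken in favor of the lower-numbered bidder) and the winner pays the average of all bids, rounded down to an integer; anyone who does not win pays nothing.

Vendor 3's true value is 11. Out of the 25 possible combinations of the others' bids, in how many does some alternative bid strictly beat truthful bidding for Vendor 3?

Others bid (5, 5): truth gives 4; bid 10 gives 5 > 4. Violating.
Others bid (5, 11): truth gives 0; bid 16 gives 1 > 0. Violating.
Others bid (11, 5): truth gives 0; bid 16 gives 1 > 0. Violating.
Others bid (5, 10): truth gives 3; no alternative beats it.
Others bid (5, 16): truth gives 0; no alternative beats it.
(Checking all 25 profiles: 3 have a profitable deviation, 22 do not.)

3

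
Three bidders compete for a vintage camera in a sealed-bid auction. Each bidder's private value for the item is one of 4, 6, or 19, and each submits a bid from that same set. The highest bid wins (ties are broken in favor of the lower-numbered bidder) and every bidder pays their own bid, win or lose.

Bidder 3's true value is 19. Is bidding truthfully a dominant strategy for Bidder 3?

No

Consider the case where Bidder 1 bids 4 and Bidder 2 bids 4.
Truthful bid 19: wins, pays 19, utility 19 - 19 = 0.
Bid 6 instead: wins, pays 6, utility 19 - 6 = 13.
Since 13 > 0, bidding 6 is strictly better here, so truthful bidding is not dominant.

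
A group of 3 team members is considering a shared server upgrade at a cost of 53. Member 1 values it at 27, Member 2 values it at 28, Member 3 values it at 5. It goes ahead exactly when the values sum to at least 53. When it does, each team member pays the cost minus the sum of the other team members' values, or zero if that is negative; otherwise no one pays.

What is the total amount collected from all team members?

Total value 60 ≥ cost 53, so it is built.
Member 1: others sum to 33; max(0, 53 - 33) = 20.
Member 2: others sum to 32; max(0, 53 - 32) = 21.
Member 3: others sum to 55; max(0, 53 - 55) = 0.
Total collected = 20 + 21 + 0 = 41.

41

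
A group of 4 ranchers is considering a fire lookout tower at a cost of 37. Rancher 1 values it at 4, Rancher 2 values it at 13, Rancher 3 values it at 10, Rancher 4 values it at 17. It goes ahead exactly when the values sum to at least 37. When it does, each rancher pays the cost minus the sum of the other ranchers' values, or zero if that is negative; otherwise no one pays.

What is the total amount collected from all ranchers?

Total value 44 ≥ cost 37, so it is built.
Rancher 1: others sum to 40; max(0, 37 - 40) = 0.
Rancher 2: others sum to 31; max(0, 37 - 31) = 6.
Rancher 3: others sum to 34; max(0, 37 - 34) = 3.
Rancher 4: others sum to 27; max(0, 37 - 27) = 10.
Total collected = 0 + 6 + 3 + 10 = 19.

19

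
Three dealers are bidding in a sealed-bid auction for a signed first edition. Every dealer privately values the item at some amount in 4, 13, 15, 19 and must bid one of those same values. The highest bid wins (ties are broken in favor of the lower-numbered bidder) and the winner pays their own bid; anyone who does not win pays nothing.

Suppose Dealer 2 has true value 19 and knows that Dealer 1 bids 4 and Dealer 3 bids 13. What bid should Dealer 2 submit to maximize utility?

13

Bid 4: loses, pays 0, utility 0.
Bid 13: wins, pays 13, utility 19 - 13 = 6.
Bid 15: wins, pays 15, utility 19 - 15 = 4.
Bid 19: wins, pays 19, utility 19 - 19 = 0.
The best choice is 13 with utility 6.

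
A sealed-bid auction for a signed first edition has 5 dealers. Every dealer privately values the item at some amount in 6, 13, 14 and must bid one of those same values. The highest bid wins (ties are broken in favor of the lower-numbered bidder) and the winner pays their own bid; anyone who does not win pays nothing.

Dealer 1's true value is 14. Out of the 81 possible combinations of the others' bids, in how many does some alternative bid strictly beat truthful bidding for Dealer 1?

Others bid (6, 6, 6, 6): truth gives 0; bid 6 gives 8 > 0. Violating.
Others bid (6, 6, 6, 13): truth gives 0; bid 13 gives 1 > 0. Violating.
Others bid (6, 6, 13, 6): truth gives 0; bid 13 gives 1 > 0. Violating.
Others bid (6, 6, 13, 13): truth gives 0; bid 13 gives 1 > 0. Violating.
Others bid (6, 6, 6, 14): truth gives 0; no alternative beats it.
Others bid (6, 6, 13, 14): truth gives 0; no alternative beats it.
(Checking all 81 profiles: 16 have a profitable deviation, 65 do not.)

16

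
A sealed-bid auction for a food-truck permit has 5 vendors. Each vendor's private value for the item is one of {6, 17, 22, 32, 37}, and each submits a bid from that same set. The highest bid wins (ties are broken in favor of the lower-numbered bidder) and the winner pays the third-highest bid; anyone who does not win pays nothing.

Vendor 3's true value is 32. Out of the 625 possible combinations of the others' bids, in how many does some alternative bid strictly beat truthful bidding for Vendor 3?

Others bid (6, 6, 6, 37): truth gives 0; bid 37 gives 26 > 0. Violating.
Others bid (6, 6, 17, 37): truth gives 0; bid 37 gives 15 > 0. Violating.
Others bid (6, 6, 22, 37): truth gives 0; bid 37 gives 10 > 0. Violating.
Others bid (6, 6, 37, 6): truth gives 0; bid 37 gives 26 > 0. Violating.
Others bid (6, 6, 6, 6): truth gives 26; no alternative beats it.
Others bid (6, 6, 6, 17): truth gives 26; no alternative beats it.
(Checking all 625 profiles: 108 have a profitable deviation, 517 do not.)

108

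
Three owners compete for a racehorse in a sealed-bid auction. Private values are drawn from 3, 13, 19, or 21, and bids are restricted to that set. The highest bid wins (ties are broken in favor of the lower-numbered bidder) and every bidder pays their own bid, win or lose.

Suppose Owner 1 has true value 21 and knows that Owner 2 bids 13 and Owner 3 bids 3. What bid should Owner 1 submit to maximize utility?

13

Bid 3: loses but pays 3, utility -3.
Bid 13: wins, pays 13, utility 21 - 13 = 8.
Bid 19: wins, pays 19, utility 21 - 19 = 2.
Bid 21: wins, pays 21, utility 21 - 21 = 0.
The best choice is 13 with utility 8.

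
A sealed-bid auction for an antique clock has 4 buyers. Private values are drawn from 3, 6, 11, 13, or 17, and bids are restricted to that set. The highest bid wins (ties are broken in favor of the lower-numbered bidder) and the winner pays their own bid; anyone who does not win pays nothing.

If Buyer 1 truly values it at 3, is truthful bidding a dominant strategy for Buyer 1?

Yes

Check each profile of the others' bids and compare truth against every alternative bid.
Others bid (3, 3, 3): truth gives 0, best alternative gives -3.
Others bid (3, 3, 6): truth gives 0, best alternative gives -3.
Others bid (3, 6, 3): truth gives 0, best alternative gives -3.
Others bid (3, 6, 6): truth gives 0, best alternative gives -3.
Others bid (6, 3, 3): truth gives 0, best alternative gives -3.
Others bid (6, 3, 6): truth gives 0, best alternative gives -3.
(Remaining 119 profiles checked similarly; truth is weakly best in each.)
In every case the truthful bid is at least as good as any alternative, so it is a dominant strategy.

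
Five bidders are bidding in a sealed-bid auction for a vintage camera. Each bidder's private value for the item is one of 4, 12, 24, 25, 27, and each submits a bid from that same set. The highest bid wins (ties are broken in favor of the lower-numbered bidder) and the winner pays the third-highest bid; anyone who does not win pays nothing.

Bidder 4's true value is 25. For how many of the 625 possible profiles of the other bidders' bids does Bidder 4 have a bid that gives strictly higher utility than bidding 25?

Others bid (4, 4, 4, 27): truth gives 0; bid 27 gives 21 > 0. Violating.
Others bid (4, 4, 12, 27): truth gives 0; bid 27 gives 13 > 0. Violating.
Others bid (4, 4, 24, 27): truth gives 0; bid 27 gives 1 > 0. Violating.
Others bid (4, 4, 25, 4): truth gives 0; bid 27 gives 21 > 0. Violating.
Others bid (4, 4, 4, 4): truth gives 21; no alternative beats it.
Others bid (4, 4, 4, 12): truth gives 21; no alternative beats it.
(Checking all 625 profiles: 108 have a profitable deviation, 517 do not.)

108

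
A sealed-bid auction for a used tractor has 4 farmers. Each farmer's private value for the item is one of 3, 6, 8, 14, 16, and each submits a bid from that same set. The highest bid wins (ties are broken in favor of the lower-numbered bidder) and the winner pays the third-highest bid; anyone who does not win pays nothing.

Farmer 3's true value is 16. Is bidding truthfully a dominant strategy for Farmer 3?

Yes

Check each profile of the others' bids and compare truth against every alternative bid.
Others bid (3, 3, 16): truth gives 13, best alternative gives 0.
Others bid (3, 14, 3): truth gives 13, best alternative gives 0.
Others bid (14, 3, 3): truth gives 13, best alternative gives 0.
Others bid (3, 6, 16): truth gives 10, best alternative gives 0.
Others bid (3, 14, 6): truth gives 10, best alternative gives 0.
Others bid (6, 3, 16): truth gives 10, best alternative gives 0.
(Remaining 119 profiles checked similarly; truth is weakly best in each.)
In every case the truthful bid is at least as good as any alternative, so it is a dominant strategy.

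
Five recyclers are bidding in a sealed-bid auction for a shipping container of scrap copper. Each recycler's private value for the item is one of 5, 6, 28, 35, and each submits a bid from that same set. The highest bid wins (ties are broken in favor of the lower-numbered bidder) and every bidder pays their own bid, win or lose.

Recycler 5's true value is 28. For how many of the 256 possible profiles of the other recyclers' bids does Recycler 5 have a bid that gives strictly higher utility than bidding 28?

Others bid (5, 5, 5, 5): truth gives 0; bid 6 gives 22 > 0. Violating.
Others bid (5, 5, 5, 28): truth gives -28; bid 5 gives -5 > -28. Violating.
Others bid (5, 5, 5, 35): truth gives -28; bid 5 gives -5 > -28. Violating.
Others bid (5, 5, 6, 28): truth gives -28; bid 5 gives -5 > -28. Violating.
Others bid (5, 5, 5, 6): truth gives 0; no alternative beats it.
Others bid (5, 5, 6, 5): truth gives 0; no alternative beats it.
(Checking all 256 profiles: 241 have a profitable deviation, 15 do not.)

241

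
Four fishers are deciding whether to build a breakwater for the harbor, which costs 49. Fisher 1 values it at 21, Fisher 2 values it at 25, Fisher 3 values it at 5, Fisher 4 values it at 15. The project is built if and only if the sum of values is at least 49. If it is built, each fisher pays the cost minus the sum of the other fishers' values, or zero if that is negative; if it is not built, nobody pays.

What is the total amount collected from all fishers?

Total value 66 ≥ cost 49, so it is built.
Fisher 1: others sum to 45; max(0, 49 - 45) = 4.
Fisher 2: others sum to 41; max(0, 49 - 41) = 8.
Fisher 3: others sum to 61; max(0, 49 - 61) = 0.
Fisher 4: others sum to 51; max(0, 49 - 51) = 0.
Total collected = 4 + 8 + 0 + 0 = 12.

12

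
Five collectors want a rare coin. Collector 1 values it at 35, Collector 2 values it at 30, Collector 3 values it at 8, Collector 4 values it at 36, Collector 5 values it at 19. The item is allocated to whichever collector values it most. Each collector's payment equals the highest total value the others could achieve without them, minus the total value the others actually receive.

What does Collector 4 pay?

Collector 4 has the highest value and receives the item.
Without Collector 4, the item would go to the next-highest value, 35, so the others could achieve 35.
With Collector 4 present and winning, the others receive nothing, so their total is 0.
Payment = 35 - 0 = 35.

35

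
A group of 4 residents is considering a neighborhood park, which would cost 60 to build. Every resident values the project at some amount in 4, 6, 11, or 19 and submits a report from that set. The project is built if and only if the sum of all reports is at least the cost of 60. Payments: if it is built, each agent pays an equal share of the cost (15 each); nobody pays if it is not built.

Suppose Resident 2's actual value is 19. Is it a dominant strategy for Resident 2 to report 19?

Yes

Check each profile of the others' reports and compare truth against every alternative report.
Others report (4, 19, 19): truth gives 4, best alternative gives 0.
Others report (6, 19, 19): truth gives 4, best alternative gives 0.
Others report (11, 11, 19): truth gives 4, best alternative gives 0.
Others report (11, 19, 11): truth gives 4, best alternative gives 0.
Others report (19, 4, 19): truth gives 4, best alternative gives 0.
Others report (19, 6, 19): truth gives 4, best alternative gives 0.
(Remaining 58 profiles checked similarly; truth is weakly best in each.)
In every case the truthful report is at least as good as any alternative, so it is a dominant strategy.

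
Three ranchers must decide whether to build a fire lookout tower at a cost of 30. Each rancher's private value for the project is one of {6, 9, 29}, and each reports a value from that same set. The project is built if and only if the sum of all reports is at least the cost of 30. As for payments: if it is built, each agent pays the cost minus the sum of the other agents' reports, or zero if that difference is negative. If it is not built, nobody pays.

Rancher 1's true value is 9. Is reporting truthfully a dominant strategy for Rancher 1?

Check each profile of the others' reports and compare truth against every alternative report.
Others report (6, 29): truth gives 9, best alternative gives 9.
Others report (9, 29): truth gives 9, best alternative gives 9.
Others report (29, 6): truth gives 9, best alternative gives 9.
Others report (29, 9): truth gives 9, best alternative gives 9.
Others report (29, 29): truth gives 9, best alternative gives 9.
Others report (6, 6): truth gives 0, best alternative gives 0.
(Remaining 3 profiles checked similarly; truth is weakly best in each.)
In every case the truthful report is at least as good as any alternative, so it is a dominant strategy.

Yes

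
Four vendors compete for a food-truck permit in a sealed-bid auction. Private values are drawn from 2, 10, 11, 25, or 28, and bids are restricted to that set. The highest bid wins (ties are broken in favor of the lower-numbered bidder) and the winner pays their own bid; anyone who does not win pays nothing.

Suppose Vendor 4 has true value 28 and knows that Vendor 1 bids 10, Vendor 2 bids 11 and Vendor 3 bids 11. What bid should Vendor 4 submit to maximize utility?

Bid 2: loses, pays 0, utility 0.
Bid 10: loses, pays 0, utility 0.
Bid 11: loses, pays 0, utility 0.
Bid 25: wins, pays 25, utility 28 - 25 = 3.
Bid 28: wins, pays 28, utility 28 - 28 = 0.
The best choice is 25 with utility 3.

25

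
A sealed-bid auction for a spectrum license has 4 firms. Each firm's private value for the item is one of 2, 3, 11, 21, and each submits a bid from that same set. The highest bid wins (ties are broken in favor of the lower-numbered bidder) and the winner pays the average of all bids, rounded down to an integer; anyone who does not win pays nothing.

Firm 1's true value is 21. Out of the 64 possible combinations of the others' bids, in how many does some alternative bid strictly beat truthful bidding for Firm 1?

27

Others bid (2, 2, 2): truth gives 15; bid 2 gives 19 > 15. Violating.
Others bid (2, 2, 3): truth gives 14; bid 3 gives 19 > 14. Violating.
Others bid (2, 2, 11): truth gives 12; bid 11 gives 15 > 12. Violating.
Others bid (2, 3, 2): truth gives 14; bid 3 gives 19 > 14. Violating.
Others bid (2, 2, 21): truth gives 10; no alternative beats it.
Others bid (2, 3, 21): truth gives 10; no alternative beats it.
(Checking all 64 profiles: 27 have a profitable deviation, 37 do not.)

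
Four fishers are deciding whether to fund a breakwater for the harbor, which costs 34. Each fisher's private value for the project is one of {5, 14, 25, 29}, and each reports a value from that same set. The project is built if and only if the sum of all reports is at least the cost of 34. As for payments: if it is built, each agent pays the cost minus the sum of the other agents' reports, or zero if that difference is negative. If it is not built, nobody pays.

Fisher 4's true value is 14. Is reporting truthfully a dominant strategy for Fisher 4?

Check each profile of the others' reports and compare truth against every alternative report.
Others report (5, 5, 25): truth gives 14, best alternative gives 14.
Others report (5, 5, 29): truth gives 14, best alternative gives 14.
Others report (5, 14, 25): truth gives 14, best alternative gives 14.
Others report (5, 14, 29): truth gives 14, best alternative gives 14.
Others report (5, 25, 5): truth gives 14, best alternative gives 14.
Others report (5, 25, 14): truth gives 14, best alternative gives 14.
(Remaining 58 profiles checked similarly; truth is weakly best in each.)
In every case the truthful report is at least as good as any alternative, so it is a dominant strategy.

Yes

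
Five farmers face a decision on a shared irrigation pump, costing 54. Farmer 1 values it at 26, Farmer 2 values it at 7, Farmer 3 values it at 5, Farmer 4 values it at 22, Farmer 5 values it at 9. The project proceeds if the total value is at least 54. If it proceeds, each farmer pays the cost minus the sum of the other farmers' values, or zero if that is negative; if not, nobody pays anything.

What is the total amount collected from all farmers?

18

Total value 69 ≥ cost 54, so it is built.
Farmer 1: others sum to 43; max(0, 54 - 43) = 11.
Farmer 2: others sum to 62; max(0, 54 - 62) = 0.
Farmer 3: others sum to 64; max(0, 54 - 64) = 0.
Farmer 4: others sum to 47; max(0, 54 - 47) = 7.
Farmer 5: others sum to 60; max(0, 54 - 60) = 0.
Total collected = 11 + 0 + 0 + 7 + 0 = 18.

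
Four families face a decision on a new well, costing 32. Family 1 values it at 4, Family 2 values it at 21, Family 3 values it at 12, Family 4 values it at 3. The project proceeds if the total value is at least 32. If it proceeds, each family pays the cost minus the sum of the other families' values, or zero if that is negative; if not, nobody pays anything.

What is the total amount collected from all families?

17

Total value 40 ≥ cost 32, so it is built.
Family 1: others sum to 36; max(0, 32 - 36) = 0.
Family 2: others sum to 19; max(0, 32 - 19) = 13.
Family 3: others sum to 28; max(0, 32 - 28) = 4.
Family 4: others sum to 37; max(0, 32 - 37) = 0.
Total collected = 0 + 13 + 4 + 0 = 17.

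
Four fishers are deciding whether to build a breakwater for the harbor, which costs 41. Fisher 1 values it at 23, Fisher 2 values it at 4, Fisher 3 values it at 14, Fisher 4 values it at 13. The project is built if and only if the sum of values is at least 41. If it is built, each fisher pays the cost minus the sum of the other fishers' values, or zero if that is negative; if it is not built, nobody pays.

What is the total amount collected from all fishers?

Total value 54 ≥ cost 41, so it is built.
Fisher 1: others sum to 31; max(0, 41 - 31) = 10.
Fisher 2: others sum to 50; max(0, 41 - 50) = 0.
Fisher 3: others sum to 40; max(0, 41 - 40) = 1.
Fisher 4: others sum to 41; max(0, 41 - 41) = 0.
Total collected = 10 + 0 + 1 + 0 = 11.

11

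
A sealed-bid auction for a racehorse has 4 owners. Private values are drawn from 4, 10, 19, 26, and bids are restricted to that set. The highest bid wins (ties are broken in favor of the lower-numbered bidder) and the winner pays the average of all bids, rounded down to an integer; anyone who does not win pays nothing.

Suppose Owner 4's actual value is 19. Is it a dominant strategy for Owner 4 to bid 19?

No

Consider the case where Owner 1 bids 4, Owner 2 bids 4 and Owner 3 bids 4.
Truthful bid 19: wins, pays 7, utility 19 - 7 = 12.
Bid 10 instead: wins, pays 5, utility 19 - 5 = 14.
Since 14 > 12, bidding 10 is strictly better here, so truthful bidding is not dominant.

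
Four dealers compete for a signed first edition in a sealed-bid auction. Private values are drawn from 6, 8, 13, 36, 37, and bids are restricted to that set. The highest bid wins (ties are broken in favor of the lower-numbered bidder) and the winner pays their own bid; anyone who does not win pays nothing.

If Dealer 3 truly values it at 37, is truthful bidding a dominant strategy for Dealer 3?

No

Consider the case where Dealer 1 bids 6, Dealer 2 bids 6 and Dealer 4 bids 6.
Truthful bid 37: wins, pays 37, utility 37 - 37 = 0.
Bid 8 instead: wins, pays 8, utility 37 - 8 = 29.
Since 29 > 0, bidding 8 is strictly better here, so truthful bidding is not dominant.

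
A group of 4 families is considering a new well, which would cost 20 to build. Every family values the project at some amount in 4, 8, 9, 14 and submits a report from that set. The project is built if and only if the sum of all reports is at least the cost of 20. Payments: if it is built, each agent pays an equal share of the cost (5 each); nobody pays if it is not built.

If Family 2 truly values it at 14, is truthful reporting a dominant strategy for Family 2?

Check each profile of the others' reports and compare truth against every alternative report.
Others report (4, 4, 4): truth gives 9, best alternative gives 9.
Others report (4, 4, 8): truth gives 9, best alternative gives 9.
Others report (4, 4, 9): truth gives 9, best alternative gives 9.
Others report (4, 4, 14): truth gives 9, best alternative gives 9.
Others report (4, 8, 4): truth gives 9, best alternative gives 9.
Others report (4, 8, 8): truth gives 9, best alternative gives 9.
(Remaining 58 profiles checked similarly; truth is weakly best in each.)
In every case the truthful report is at least as good as any alternative, so it is a dominant strategy.

Yes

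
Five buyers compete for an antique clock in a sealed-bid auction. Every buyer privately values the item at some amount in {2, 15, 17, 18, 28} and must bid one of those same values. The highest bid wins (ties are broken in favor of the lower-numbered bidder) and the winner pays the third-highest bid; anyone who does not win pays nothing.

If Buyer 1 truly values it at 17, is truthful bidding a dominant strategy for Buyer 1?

No

Consider the case where Buyer 2 bids 2, Buyer 3 bids 2, Buyer 4 bids 2 and Buyer 5 bids 18.
Truthful bid 17: loses, pays 0, utility 0.
Bid 18 instead: wins, pays 2, utility 17 - 2 = 15.
Since 15 > 0, bidding 18 is strictly better here, so truthful bidding is not dominant.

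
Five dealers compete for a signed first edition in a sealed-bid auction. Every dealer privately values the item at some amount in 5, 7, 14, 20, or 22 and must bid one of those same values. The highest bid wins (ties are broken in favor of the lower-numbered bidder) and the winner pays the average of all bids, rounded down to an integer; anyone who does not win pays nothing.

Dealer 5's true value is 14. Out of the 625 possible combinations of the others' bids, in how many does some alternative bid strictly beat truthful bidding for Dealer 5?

133

Others bid (5, 5, 5, 5): truth gives 8; bid 7 gives 9 > 8. Violating.
Others bid (5, 5, 5, 14): truth gives 0; bid 20 gives 5 > 0. Violating.
Others bid (5, 5, 5, 20): truth gives 0; bid 22 gives 3 > 0. Violating.
Others bid (5, 5, 7, 14): truth gives 0; bid 20 gives 4 > 0. Violating.
Others bid (5, 5, 5, 7): truth gives 7; no alternative beats it.
Others bid (5, 5, 5, 22): truth gives 0; no alternative beats it.
(Checking all 625 profiles: 133 have a profitable deviation, 492 do not.)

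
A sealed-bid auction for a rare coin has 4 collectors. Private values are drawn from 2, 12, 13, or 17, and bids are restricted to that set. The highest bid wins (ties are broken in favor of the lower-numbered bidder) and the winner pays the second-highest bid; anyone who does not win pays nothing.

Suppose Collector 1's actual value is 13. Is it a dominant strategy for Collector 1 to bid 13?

Check each profile of the others' bids and compare truth against every alternative bid.
Others bid (2, 2, 2): truth gives 11, best alternative gives 11.
Others bid (2, 2, 12): truth gives 1, best alternative gives 1.
Others bid (2, 12, 2): truth gives 1, best alternative gives 1.
Others bid (2, 12, 12): truth gives 1, best alternative gives 1.
Others bid (12, 2, 2): truth gives 1, best alternative gives 1.
Others bid (12, 2, 12): truth gives 1, best alternative gives 1.
(Remaining 58 profiles checked similarly; truth is weakly best in each.)
In every case the truthful bid is at least as good as any alternative, so it is a dominant strategy.

Yes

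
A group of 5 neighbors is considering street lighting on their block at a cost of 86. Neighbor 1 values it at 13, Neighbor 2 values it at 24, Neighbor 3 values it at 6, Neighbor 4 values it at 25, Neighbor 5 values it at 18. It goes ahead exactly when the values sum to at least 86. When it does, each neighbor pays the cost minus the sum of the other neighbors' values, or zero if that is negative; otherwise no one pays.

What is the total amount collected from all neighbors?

Total value 86 ≥ cost 86, so it is built.
Neighbor 1: others sum to 73; max(0, 86 - 73) = 13.
Neighbor 2: others sum to 62; max(0, 86 - 62) = 24.
Neighbor 3: others sum to 80; max(0, 86 - 80) = 6.
Neighbor 4: others sum to 61; max(0, 86 - 61) = 25.
Neighbor 5: others sum to 68; max(0, 86 - 68) = 18.
Total collected = 13 + 24 + 6 + 25 + 18 = 86.

86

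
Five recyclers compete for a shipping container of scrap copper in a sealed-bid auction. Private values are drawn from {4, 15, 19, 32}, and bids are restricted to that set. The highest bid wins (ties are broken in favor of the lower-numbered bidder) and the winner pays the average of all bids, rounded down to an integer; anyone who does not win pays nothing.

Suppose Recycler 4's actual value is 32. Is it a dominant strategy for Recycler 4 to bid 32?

Consider the case where Recycler 1 bids 4, Recycler 2 bids 4, Recycler 3 bids 4 and Recycler 5 bids 4.
Truthful bid 32: wins, pays 9, utility 32 - 9 = 23.
Bid 15 instead: wins, pays 6, utility 32 - 6 = 26.
Since 26 > 23, bidding 15 is strictly better here, so truthful bidding is not dominant.

No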